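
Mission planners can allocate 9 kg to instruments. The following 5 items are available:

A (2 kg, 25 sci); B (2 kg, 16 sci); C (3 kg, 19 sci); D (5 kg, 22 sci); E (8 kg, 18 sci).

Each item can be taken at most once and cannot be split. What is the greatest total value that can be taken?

Check high-value combinations within 9 kg:
- A+B+D: mass 2+2+5=9, value 25+16+22=63
- A+B+C: mass 2+2+3=7, value 25+16+19=60
- A+D: mass 2+5=7, value 25+22=47
Best: 63 sci.

63 sci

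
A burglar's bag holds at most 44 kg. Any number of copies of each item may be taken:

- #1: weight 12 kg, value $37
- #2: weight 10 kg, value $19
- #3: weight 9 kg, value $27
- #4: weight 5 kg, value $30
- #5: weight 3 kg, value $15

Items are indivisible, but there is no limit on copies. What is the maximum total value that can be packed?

$255

Best value-per-unit is #4 at 30/5; filling with it alone gives 8×30 = 240.
Optimal mix: 8×#4 + 1×#5 → weight 43, value 255.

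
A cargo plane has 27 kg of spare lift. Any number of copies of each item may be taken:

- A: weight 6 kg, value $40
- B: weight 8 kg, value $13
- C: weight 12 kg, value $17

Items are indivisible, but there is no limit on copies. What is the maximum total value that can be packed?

Best value-per-unit is A at 40/6, and filling with it alone uses weight 4×6=24. No mix of the others beats 4×40 = 160.

$160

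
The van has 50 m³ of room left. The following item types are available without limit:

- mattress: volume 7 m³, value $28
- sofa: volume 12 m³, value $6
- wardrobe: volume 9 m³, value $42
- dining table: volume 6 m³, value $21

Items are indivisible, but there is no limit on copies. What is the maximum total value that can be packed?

$224

Best value-per-unit is wardrobe at 42/9; filling with it alone gives 5×42 = 210.
Optimal mix: 2×mattress + 4×wardrobe → volume 50, value 224.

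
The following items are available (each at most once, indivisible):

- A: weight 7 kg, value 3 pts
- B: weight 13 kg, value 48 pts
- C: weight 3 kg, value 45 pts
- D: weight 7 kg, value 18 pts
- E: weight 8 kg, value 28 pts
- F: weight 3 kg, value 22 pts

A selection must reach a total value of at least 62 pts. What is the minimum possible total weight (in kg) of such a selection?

6

Subsets with value ≥ 62, sorted by total weight:
- C+F: weight 6, value 67
- C+D: weight 10, value 63
- C+E: weight 11, value 73
Minimum weight: 6 kg.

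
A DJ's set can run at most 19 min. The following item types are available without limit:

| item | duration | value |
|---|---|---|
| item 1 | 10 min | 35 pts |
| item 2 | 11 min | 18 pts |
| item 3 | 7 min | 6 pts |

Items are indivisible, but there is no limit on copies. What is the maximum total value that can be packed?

41 pts

Best value-per-unit is item 1 at 35/10; filling with it alone gives 1×35 = 35.
Optimal mix: 1×item 1 + 1×item 3 → duration 17, value 41.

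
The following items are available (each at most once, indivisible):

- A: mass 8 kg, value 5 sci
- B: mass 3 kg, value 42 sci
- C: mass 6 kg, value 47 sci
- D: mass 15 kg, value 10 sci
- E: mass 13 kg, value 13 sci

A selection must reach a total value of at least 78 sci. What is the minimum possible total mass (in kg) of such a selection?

9

Subsets with value ≥ 78, sorted by total mass:
- B+C: mass 9, value 89
- A+B+C: mass 17, value 94
- B+C+E: mass 22, value 102
Minimum mass: 9 kg.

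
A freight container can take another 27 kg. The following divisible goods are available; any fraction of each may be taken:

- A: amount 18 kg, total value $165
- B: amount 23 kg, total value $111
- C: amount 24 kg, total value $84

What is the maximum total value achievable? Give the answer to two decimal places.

208.43

Take in order of value per unit:
- A (165/18 per unit): all 18 → value 165, running total 165.00
- B (111/23 per unit): 9 of 23 → value 9×111/23 = 43.4348, running total 208.43
Total 208.43.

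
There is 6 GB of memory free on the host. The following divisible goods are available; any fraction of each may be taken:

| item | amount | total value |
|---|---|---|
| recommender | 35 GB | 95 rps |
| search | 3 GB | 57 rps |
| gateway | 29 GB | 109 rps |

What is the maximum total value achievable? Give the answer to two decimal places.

Take in order of value per unit:
- search (57/3 per unit): all 3 → value 57, running total 57.00
- gateway (109/29 per unit): 3 of 29 → value 3×109/29 = 11.2759, running total 68.28
Total 68.28.

68.28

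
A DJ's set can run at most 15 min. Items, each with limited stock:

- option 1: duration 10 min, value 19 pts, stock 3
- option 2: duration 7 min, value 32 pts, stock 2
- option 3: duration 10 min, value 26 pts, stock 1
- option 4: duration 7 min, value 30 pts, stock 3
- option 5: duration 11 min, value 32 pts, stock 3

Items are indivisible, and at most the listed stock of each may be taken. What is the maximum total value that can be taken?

Best selections within duration 15 and stock limits:
- 2×option 2: duration 14, value 64
- 1×option 2 + 1×option 4: duration 14, value 62
- 2×option 4: duration 14, value 60
Best: 64 pts.

64 pts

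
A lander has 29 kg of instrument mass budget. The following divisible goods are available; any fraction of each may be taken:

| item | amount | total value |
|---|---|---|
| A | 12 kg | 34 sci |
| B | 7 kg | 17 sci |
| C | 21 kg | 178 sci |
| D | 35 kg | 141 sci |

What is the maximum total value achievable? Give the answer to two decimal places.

210.23

Take in order of value per unit:
- C (178/21 per unit): all 21 → value 178, running total 178.00
- D (141/35 per unit): 8 of 35 → value 8×141/35 = 32.2286, running total 210.23
Total 210.23.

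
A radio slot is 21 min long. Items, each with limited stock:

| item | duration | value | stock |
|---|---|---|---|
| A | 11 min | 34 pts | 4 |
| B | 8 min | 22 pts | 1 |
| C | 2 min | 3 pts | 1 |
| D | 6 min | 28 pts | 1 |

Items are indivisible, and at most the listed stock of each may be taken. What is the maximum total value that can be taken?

Top feasible selections:
- 1×A + 1×C + 1×D: duration 19, value 65
- 1×A + 1×D: duration 17, value 62
Best: 65 pts.

65 pts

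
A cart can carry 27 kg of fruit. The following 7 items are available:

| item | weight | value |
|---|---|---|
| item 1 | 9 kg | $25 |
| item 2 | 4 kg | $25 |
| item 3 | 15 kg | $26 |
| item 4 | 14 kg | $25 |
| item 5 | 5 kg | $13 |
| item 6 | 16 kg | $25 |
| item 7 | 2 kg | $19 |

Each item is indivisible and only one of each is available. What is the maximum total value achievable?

This is a 0/1 knapsack; check combinations near the capacity.
- item 2+item 3+item 5+item 7: weight 4+15+5+2=26, value 25+26+13+19=83
- item 1+item 2+item 5+item 7: weight 9+4+5+2=20, value 25+25+13+19=82
- item 2+item 4+item 5+item 7: weight 4+14+5+2=25, value 25+25+13+19=82
- item 2+item 5+item 6+item 7: weight 4+5+16+2=27, value 25+13+25+19=82
- item 1+item 2+item 4: weight 9+4+14=27, value 25+25+25=75
Best: $83.

$83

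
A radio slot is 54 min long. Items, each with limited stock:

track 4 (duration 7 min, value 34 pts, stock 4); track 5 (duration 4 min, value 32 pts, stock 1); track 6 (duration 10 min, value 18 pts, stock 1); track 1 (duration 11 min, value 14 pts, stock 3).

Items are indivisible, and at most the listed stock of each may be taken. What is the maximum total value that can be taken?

200 pts

Best selections within duration 54 and stock limits:
- 4×track 4 + 1×track 5 + 1×track 6 + 1×track 1: duration 53, value 200
- 4×track 4 + 1×track 5 + 2×track 1: duration 54, value 196
- 4×track 4 + 1×track 5 + 1×track 6: duration 42, value 186
- 4×track 4 + 1×track 5 + 1×track 1: duration 43, value 182
Best: 200 pts.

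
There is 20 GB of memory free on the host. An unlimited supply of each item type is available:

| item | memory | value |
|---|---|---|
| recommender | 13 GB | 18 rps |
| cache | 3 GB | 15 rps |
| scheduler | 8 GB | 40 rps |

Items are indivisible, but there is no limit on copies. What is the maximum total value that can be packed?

100 rps

Best value-per-unit is cache at 15/3; filling with it alone gives 6×15 = 90.
Optimal mix: 4×cache + 1×scheduler → memory 20, value 100.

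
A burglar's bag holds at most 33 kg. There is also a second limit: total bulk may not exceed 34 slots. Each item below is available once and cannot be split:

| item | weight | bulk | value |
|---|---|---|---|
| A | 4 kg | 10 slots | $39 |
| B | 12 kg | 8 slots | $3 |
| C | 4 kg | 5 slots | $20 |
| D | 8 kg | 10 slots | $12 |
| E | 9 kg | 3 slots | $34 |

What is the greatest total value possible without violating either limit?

Feasible sets respecting both limits:
- A+C+D+E: weight 25, bulk 28, value 105
- A+B+C+E: weight 29, bulk 26, value 96
- A+C+E: weight 17, bulk 18, value 93
Best: $105.

$105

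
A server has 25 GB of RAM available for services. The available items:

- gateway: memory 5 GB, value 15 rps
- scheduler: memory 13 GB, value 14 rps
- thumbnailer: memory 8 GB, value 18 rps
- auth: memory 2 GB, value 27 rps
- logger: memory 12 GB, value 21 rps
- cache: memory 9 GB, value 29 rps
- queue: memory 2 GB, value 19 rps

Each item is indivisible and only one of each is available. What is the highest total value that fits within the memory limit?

96 rps

Check high-value combinations within 25 GB:
- auth+logger+cache+queue: memory 2+12+9+2=25, value 27+21+29+19=96
- thumbnailer+auth+cache+queue: memory 8+2+9+2=21, value 18+27+29+19=93
- gateway+auth+cache+queue: memory 5+2+9+2=18, value 15+27+29+19=90
Best: 96 rps.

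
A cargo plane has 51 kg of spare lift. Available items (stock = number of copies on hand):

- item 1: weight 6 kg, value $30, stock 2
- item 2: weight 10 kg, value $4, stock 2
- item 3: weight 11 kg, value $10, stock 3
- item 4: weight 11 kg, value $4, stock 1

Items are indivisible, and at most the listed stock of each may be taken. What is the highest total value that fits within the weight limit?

Top feasible selections:
- 2×item 1 + 3×item 3: weight 45, value 90
- 2×item 1 + 1×item 2 + 2×item 3: weight 44, value 84
- 2×item 1 + 2×item 3 + 1×item 4: weight 45, value 84
- 2×item 1 + 2×item 3: weight 34, value 80
Best: $90.

$90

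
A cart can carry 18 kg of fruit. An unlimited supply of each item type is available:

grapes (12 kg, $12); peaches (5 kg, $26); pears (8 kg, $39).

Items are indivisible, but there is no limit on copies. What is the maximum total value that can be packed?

Best value-per-unit is peaches at 26/5; filling with it alone gives 3×26 = 78.
Optimal mix: 2×peaches + 1×pears → weight 18, value 91.

$91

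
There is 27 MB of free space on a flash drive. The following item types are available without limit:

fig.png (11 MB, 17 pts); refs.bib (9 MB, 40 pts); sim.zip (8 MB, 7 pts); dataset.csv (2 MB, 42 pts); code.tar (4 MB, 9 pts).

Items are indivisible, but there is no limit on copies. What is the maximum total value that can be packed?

Best value-per-unit is dataset.csv at 42/2, and filling with it alone uses size 13×2=26. No mix of the others beats 13×42 = 546.

546 pts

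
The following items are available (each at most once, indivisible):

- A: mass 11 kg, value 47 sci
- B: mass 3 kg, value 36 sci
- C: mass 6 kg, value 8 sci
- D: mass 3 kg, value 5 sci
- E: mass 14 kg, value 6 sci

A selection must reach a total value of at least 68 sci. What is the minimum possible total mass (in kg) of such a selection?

14

Subsets with value ≥ 68, sorted by total mass:
- A+B: mass 14, value 83
- A+B+D: mass 17, value 88
Minimum mass: 14 kg.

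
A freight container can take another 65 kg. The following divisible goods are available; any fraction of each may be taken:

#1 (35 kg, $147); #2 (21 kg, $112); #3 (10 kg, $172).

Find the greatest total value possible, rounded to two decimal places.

426.80

Take in order of value per unit:
- #3 (172/10 per unit): all 10 → value 172, running total 172.00
- #2 (112/21 per unit): all 21 → value 112, running total 284.00
- #1 (147/35 per unit): 34 of 35 → value 34×147/35 = 142.8000, running total 426.80
Total 426.80.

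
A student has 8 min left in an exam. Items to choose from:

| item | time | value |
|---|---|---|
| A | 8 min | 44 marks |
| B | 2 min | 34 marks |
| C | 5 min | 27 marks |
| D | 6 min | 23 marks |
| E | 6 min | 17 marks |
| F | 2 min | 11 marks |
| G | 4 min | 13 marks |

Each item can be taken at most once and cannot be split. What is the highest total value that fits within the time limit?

61 marks

Check high-value combinations within 8 min:
- B+C: time 2+5=7, value 34+27=61
- B+F+G: time 2+2+4=8, value 34+11+13=58
- B+D: time 2+6=8, value 34+23=57
- B+E: time 2+6=8, value 34+17=51
Best: 61 marks.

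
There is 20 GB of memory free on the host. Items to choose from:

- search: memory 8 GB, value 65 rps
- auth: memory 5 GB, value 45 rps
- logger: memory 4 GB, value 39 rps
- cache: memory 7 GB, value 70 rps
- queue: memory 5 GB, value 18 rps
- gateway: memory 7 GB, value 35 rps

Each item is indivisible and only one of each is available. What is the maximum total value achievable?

Check high-value combinations within 20 GB:
- search+auth+cache: memory 8+5+7=20, value 65+45+70=180
- search+logger+cache: memory 8+4+7=19, value 65+39+70=174
- auth+logger+cache: memory 5+4+7=16, value 45+39+70=154
Best: 180 rps.

180 rps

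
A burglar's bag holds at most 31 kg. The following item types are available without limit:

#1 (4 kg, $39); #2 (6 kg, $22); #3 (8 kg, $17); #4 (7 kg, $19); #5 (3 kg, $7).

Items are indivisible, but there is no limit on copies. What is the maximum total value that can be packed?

$280

Best value-per-unit is #1 at 39/4; filling with it alone gives 7×39 = 273.
Optimal mix: 7×#1 + 1×#5 → weight 31, value 280.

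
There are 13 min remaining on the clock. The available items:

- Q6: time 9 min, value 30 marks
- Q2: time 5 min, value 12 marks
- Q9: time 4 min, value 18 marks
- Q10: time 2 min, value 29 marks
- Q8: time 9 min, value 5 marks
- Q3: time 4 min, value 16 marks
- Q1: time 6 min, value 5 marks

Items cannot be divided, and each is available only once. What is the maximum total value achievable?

This is a 0/1 knapsack; check combinations near the capacity.
- Q9+Q10+Q3: time 4+2+4=10, value 18+29+16=63
- Q6+Q10: time 9+2=11, value 30+29=59
- Q2+Q9+Q10: time 5+4+2=11, value 12+18+29=59
- Q2+Q10+Q3: time 5+2+4=11, value 12+29+16=57
Best: 63 marks.

63 marks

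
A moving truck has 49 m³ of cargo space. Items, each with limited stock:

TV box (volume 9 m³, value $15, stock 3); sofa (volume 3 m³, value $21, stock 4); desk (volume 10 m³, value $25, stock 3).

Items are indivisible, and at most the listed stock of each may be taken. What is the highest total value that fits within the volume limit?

$159

Top feasible selections:
- 4×sofa + 3×desk: volume 42, value 159
- 3×TV box + 4×sofa + 1×desk: volume 49, value 154
- 1×TV box + 3×sofa + 3×desk: volume 48, value 153
- 1×TV box + 4×sofa + 2×desk: volume 41, value 149
Best: $159.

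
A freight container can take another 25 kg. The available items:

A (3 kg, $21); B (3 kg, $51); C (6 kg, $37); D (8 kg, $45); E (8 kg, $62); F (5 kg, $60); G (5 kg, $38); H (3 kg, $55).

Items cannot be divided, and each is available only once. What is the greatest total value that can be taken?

$266

Check high-value combinations within 25 kg:
- B+E+F+G+H: weight 3+8+5+5+3=24, value 51+62+60+38+55=266
- B+C+E+F+H: weight 3+6+8+5+3=25, value 51+37+62+60+55=265
- A+B+C+F+G+H: weight 3+3+6+5+5+3=25, value 21+51+37+60+38+55=262
Best: $266.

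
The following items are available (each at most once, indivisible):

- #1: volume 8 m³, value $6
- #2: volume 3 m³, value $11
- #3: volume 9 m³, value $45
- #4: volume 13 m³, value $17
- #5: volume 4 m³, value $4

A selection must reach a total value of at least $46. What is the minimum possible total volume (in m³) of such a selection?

Subsets with value ≥ 46, sorted by total volume:
- #2+#3: volume 12, value 56
- #3+#5: volume 13, value 49
- #2+#3+#5: volume 16, value 60
Minimum volume: 12 m³.

12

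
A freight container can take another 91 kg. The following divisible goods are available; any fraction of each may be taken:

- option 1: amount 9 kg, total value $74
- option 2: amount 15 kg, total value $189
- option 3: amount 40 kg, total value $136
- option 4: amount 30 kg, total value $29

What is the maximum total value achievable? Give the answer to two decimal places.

425.10

Take in order of value per unit:
- option 2 (189/15 per unit): all 15 → value 189, running total 189.00
- option 1 (74/9 per unit): all 9 → value 74, running total 263.00
- option 3 (136/40 per unit): all 40 → value 136, running total 399.00
- option 4 (29/30 per unit): 27 of 30 → value 27×29/30 = 26.1000, running total 425.10
Total 425.10.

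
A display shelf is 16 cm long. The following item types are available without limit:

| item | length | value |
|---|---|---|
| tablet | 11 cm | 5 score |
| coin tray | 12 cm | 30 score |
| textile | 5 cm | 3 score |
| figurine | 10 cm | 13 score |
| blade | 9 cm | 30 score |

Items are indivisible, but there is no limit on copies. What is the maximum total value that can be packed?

Best value-per-unit is blade at 30/9; filling with it alone gives 1×30 = 30.
Optimal mix: 1×textile + 1×blade → length 14, value 33.

33 score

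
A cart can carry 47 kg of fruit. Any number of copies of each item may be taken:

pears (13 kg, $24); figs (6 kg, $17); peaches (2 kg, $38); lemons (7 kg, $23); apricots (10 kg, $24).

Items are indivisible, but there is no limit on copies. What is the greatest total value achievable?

$874

Best value-per-unit is peaches at 38/2, and filling with it alone uses weight 23×2=46. No mix of the others beats 23×38 = 874.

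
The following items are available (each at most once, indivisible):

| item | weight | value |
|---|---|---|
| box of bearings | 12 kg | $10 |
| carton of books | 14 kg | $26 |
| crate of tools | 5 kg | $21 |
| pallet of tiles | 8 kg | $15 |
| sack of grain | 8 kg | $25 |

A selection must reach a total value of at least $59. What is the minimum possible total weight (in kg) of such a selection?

21

Subsets with value ≥ 59, sorted by total weight:
- crate of tools+pallet of tiles+sack of grain: weight 21, value 61
- carton of books+crate of tools+sack of grain: weight 27, value 72
- carton of books+crate of tools+pallet of tiles: weight 27, value 62
Minimum weight: 21 kg.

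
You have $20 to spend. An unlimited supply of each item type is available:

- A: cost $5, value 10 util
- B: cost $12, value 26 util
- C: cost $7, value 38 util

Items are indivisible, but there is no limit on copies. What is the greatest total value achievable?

86 util

Best value-per-unit is C at 38/7; filling with it alone gives 2×38 = 76.
Optimal mix: 1×A + 2×C → cost 19, value 86.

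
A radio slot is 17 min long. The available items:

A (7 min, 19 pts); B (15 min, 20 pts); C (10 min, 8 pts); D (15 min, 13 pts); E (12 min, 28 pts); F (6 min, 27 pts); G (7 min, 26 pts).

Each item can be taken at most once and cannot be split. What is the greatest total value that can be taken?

This is a 0/1 knapsack; check combinations near the capacity.
- F+G: duration 6+7=13, value 27+26=53
- A+F: duration 7+6=13, value 19+27=46
- A+G: duration 7+7=14, value 19+26=45
- C+F: duration 10+6=16, value 8+27=35
Best: 53 pts.

53 pts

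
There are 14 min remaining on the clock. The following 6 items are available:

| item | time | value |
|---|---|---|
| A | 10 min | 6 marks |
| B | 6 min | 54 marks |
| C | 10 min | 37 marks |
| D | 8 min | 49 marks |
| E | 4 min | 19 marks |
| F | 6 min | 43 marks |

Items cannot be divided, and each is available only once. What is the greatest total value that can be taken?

103 marks

This is a 0/1 knapsack; check combinations near the capacity.
- B+D: time 6+8=14, value 54+49=103
- B+F: time 6+6=12, value 54+43=97
- D+F: time 8+6=14, value 49+43=92
- B+E: time 6+4=10, value 54+19=73
- D+E: time 8+4=12, value 49+19=68
Best: 103 marks.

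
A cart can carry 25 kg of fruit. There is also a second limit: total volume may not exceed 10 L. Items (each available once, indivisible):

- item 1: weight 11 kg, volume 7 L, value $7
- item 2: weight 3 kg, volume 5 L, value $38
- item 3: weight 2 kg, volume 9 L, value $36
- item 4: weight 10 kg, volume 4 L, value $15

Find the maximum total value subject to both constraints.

$53

Feasible sets respecting both limits:
- item 2+item 4: weight 13, volume 9, value 53
- item 2: weight 3, volume 5, value 38
- item 3: weight 2, volume 9, value 36
- item 4: weight 10, volume 4, value 15
Best: $53.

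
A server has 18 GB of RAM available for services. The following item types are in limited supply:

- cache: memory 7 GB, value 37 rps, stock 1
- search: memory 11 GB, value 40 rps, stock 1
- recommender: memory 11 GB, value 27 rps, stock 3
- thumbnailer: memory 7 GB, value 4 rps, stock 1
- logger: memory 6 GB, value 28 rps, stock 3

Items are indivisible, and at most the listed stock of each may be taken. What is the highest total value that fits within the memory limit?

Top feasible selections:
- 3×logger: memory 18, value 84
- 1×cache + 1×search: memory 18, value 77
- 1×search + 1×logger: memory 17, value 68
Best: 84 rps.

84 rps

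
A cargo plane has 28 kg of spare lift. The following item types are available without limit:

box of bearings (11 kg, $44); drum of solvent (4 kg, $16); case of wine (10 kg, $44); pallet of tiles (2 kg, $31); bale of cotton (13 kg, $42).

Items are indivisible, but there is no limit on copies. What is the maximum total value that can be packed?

Best value-per-unit is pallet of tiles at 31/2, and filling with it alone uses weight 14×2=28. No mix of the others beats 14×31 = 434.

$434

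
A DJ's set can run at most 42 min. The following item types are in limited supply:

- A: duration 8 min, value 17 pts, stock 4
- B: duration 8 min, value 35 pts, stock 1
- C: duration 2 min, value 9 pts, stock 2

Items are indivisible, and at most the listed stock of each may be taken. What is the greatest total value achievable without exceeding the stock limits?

Top feasible selections:
- 4×A + 1×B + 1×C: duration 42, value 112
- 3×A + 1×B + 2×C: duration 36, value 104
- 4×A + 1×B: duration 40, value 103
- 3×A + 1×B + 1×C: duration 34, value 95
Best: 112 pts.

112 pts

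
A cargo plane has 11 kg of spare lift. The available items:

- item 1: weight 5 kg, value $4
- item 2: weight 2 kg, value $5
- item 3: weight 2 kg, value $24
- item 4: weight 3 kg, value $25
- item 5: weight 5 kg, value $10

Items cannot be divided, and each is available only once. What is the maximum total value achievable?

$59

Check high-value combinations within 11 kg:
- item 3+item 4+item 5: weight 2+3+5=10, value 24+25+10=59
- item 2+item 3+item 4: weight 2+2+3=7, value 5+24+25=54
- item 1+item 3+item 4: weight 5+2+3=10, value 4+24+25=53
- item 3+item 4: weight 2+3=5, value 24+25=49
- item 2+item 4+item 5: weight 2+3+5=10, value 5+25+10=40
Best: $59.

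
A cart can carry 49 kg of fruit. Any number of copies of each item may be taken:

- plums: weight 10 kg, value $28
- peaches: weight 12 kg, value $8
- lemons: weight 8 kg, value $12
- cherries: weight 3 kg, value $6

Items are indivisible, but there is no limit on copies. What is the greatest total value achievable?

Best value-per-unit is plums at 28/10; filling with it alone gives 4×28 = 112.
Optimal mix: 4×plums + 3×cherries → weight 49, value 130.

$130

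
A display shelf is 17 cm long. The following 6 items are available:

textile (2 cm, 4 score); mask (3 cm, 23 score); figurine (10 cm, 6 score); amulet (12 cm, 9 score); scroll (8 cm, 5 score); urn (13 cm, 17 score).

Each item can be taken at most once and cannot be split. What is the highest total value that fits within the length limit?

Check high-value combinations within 17 cm:
- mask+urn: length 3+13=16, value 23+17=40
- textile+mask+amulet: length 2+3+12=17, value 4+23+9=36
- textile+mask+figurine: length 2+3+10=15, value 4+23+6=33
- textile+mask+scroll: length 2+3+8=13, value 4+23+5=32
Best: 40 score.

40 score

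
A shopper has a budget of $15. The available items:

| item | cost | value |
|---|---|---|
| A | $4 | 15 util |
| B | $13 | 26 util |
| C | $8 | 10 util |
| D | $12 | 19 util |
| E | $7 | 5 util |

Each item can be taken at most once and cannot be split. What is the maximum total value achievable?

26 util

This is a 0/1 knapsack; check combinations near the capacity.
- B: cost 13, value 26
- A+C: cost 4+8=12, value 15+10=25
- A+E: cost 4+7=11, value 15+5=20
- D: cost 12, value 19
Best: 26 util.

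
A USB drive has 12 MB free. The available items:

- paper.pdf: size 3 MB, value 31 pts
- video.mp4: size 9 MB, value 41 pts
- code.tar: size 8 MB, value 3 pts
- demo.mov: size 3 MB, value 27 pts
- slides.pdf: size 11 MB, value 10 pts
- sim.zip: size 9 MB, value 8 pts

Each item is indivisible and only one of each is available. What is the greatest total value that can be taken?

72 pts

Check high-value combinations within 12 MB:
- paper.pdf+video.mp4: size 3+9=12, value 31+41=72
- video.mp4+demo.mov: size 9+3=12, value 41+27=68
- paper.pdf+demo.mov: size 3+3=6, value 31+27=58
- video.mp4: size 9, value 41
Best: 72 pts.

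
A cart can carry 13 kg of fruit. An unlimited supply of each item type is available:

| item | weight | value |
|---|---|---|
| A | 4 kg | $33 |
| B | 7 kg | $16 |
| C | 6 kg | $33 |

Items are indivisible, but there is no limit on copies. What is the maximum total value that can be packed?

Best value-per-unit is A at 33/4, and filling with it alone uses weight 3×4=12. No mix of the others beats 3×33 = 99.

$99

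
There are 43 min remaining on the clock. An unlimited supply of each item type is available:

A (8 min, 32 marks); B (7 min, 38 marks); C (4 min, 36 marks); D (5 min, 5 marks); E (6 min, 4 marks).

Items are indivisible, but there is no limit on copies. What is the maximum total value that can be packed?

362 marks

Best value-per-unit is C at 36/4; filling with it alone gives 10×36 = 360.
Optimal mix: 1×B + 9×C → time 43, value 362.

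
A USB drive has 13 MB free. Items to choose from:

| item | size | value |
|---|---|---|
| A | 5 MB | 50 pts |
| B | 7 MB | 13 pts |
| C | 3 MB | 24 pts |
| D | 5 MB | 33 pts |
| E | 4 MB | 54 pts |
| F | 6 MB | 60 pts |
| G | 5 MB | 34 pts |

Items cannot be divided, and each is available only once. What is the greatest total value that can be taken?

138 pts

Check high-value combinations within 13 MB:
- C+E+F: size 3+4+6=13, value 24+54+60=138
- A+C+E: size 5+3+4=12, value 50+24+54=128
- E+F: size 4+6=10, value 54+60=114
Best: 138 pts.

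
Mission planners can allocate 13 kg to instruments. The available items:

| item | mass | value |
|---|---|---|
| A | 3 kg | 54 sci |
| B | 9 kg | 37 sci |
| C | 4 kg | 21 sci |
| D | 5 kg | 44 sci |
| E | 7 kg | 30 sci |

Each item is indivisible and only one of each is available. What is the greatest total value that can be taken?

119 sci

Check high-value combinations within 13 kg:
- A+C+D: mass 3+4+5=12, value 54+21+44=119
- A+D: mass 3+5=8, value 54+44=98
- A+B: mass 3+9=12, value 54+37=91
- A+E: mass 3+7=10, value 54+30=84
- A+C: mass 3+4=7, value 54+21=75
Best: 119 sci.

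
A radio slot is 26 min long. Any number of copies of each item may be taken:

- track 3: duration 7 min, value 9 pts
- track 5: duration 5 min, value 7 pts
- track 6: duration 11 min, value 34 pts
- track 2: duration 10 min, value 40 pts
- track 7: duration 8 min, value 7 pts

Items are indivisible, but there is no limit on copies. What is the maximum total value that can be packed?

Best value-per-unit is track 2 at 40/10; filling with it alone gives 2×40 = 80.
Optimal mix: 1×track 5 + 2×track 2 → duration 25, value 87.

87 pts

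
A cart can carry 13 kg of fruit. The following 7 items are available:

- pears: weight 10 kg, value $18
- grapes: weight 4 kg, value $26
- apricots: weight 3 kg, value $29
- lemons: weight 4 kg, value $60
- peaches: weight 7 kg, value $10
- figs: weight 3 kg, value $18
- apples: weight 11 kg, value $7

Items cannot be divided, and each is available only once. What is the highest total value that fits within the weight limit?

$115

This is a 0/1 knapsack; check combinations near the capacity.
- grapes+apricots+lemons: weight 4+3+4=11, value 26+29+60=115
- apricots+lemons+figs: weight 3+4+3=10, value 29+60+18=107
- grapes+lemons+figs: weight 4+4+3=11, value 26+60+18=104
- apricots+lemons: weight 3+4=7, value 29+60=89
Best: $115.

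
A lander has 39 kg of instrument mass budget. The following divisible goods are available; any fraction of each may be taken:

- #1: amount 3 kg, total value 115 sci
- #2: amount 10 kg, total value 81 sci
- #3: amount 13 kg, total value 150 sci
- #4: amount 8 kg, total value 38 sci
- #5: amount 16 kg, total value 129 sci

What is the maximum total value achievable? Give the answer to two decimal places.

Take in order of value per unit:
- #1 (115/3 per unit): all 3 → value 115, running total 115.00
- #3 (150/13 per unit): all 13 → value 150, running total 265.00
- #2 (81/10 per unit): all 10 → value 81, running total 346.00
- #5 (129/16 per unit): 13 of 16 → value 13×129/16 = 104.8125, running total 450.81
Total 450.81.

450.81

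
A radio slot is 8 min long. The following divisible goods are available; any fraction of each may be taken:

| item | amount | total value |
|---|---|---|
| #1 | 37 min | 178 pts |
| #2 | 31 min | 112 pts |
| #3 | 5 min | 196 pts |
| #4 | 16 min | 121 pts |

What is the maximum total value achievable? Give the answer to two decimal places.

218.69

Take in order of value per unit:
- #3 (196/5 per unit): all 5 → value 196, running total 196.00
- #4 (121/16 per unit): 3 of 16 → value 3×121/16 = 22.6875, running total 218.69
Total 218.69.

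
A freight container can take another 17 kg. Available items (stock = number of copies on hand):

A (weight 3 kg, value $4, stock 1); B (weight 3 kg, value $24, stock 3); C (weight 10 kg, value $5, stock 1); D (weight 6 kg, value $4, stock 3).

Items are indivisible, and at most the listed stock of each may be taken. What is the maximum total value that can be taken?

Top feasible selections:
- 1×A + 3×B: weight 12, value 76
- 3×B + 1×D: weight 15, value 76
- 3×B: weight 9, value 72
- 1×A + 2×B + 1×D: weight 15, value 56
Best: $76.

$76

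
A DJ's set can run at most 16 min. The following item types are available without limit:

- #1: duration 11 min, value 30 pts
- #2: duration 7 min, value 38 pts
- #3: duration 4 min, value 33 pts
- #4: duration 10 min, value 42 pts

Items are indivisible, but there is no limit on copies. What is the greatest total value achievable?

Best value-per-unit is #3 at 33/4, and filling with it alone uses duration 4×4=16. No mix of the others beats 4×33 = 132.

132 pts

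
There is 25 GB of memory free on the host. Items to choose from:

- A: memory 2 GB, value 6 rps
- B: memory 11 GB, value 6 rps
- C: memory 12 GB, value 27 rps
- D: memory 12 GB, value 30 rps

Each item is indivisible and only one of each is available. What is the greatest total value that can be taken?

57 rps

This is a 0/1 knapsack; check combinations near the capacity.
- C+D: memory 12+12=24, value 27+30=57
- A+B+D: memory 2+11+12=25, value 6+6+30=42
- A+B+C: memory 2+11+12=25, value 6+6+27=39
- A+D: memory 2+12=14, value 6+30=36
- B+D: memory 11+12=23, value 6+30=36
Best: 57 rps.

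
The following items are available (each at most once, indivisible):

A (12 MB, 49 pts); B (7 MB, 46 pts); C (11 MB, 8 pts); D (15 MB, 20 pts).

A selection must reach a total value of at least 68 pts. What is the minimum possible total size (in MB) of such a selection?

Subsets with value ≥ 68, sorted by total size:
- A+B: size 19, value 95
- A+D: size 27, value 69
Minimum size: 19 MB.

19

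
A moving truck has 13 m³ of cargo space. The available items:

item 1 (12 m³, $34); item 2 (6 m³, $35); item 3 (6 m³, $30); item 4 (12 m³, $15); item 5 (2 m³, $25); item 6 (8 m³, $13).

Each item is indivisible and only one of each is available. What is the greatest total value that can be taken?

Check high-value combinations within 13 m³:
- item 2+item 3: volume 6+6=12, value 35+30=65
- item 2+item 5: volume 6+2=8, value 35+25=60
- item 3+item 5: volume 6+2=8, value 30+25=55
- item 5+item 6: volume 2+8=10, value 25+13=38
Best: $65.

$65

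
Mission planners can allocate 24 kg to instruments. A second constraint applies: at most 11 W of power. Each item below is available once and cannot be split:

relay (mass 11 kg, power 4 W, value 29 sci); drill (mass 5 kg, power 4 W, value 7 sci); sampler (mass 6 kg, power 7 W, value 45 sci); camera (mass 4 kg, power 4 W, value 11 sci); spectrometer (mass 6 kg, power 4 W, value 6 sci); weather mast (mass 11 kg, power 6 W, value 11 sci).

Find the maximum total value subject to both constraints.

74 sci

Feasible sets respecting both limits:
- relay+sampler: mass 17, power 11, value 74
- sampler+camera: mass 10, power 11, value 56
- drill+sampler: mass 11, power 11, value 52
- sampler+spectrometer: mass 12, power 11, value 51
Best: 74 sci.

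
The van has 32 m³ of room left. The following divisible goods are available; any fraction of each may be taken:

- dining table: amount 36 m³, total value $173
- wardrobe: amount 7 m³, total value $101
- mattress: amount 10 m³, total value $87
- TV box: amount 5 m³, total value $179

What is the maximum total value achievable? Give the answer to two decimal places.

415.06

Take in order of value per unit:
- TV box (179/5 per unit): all 5 → value 179, running total 179.00
- wardrobe (101/7 per unit): all 7 → value 101, running total 280.00
- mattress (87/10 per unit): all 10 → value 87, running total 367.00
- dining table (173/36 per unit): 10 of 36 → value 10×173/36 = 48.0556, running total 415.06
Total 415.06.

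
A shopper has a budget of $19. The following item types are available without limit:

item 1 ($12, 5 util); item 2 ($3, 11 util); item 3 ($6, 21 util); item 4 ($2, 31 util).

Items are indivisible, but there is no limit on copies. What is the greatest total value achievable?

279 util

Best value-per-unit is item 4 at 31/2, and filling with it alone uses cost 9×2=18. No mix of the others beats 9×31 = 279.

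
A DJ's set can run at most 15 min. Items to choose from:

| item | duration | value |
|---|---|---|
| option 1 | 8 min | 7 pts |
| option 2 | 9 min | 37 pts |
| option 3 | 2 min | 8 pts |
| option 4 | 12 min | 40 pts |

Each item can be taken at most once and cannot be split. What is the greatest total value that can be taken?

Check high-value combinations within 15 min:
- option 3+option 4: duration 2+12=14, value 8+40=48
- option 2+option 3: duration 9+2=11, value 37+8=45
- option 4: duration 12, value 40
- option 2: duration 9, value 37
- option 1+option 3: duration 8+2=10, value 7+8=15
Best: 48 pts.

48 pts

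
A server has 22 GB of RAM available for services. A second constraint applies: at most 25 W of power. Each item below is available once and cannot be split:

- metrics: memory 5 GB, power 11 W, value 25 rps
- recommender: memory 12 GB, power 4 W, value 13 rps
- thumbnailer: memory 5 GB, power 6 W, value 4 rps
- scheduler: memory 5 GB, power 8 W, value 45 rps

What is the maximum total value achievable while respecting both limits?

83 rps

Feasible sets respecting both limits:
- metrics+recommender+scheduler: memory 22, power 23, value 83
- metrics+thumbnailer+scheduler: memory 15, power 25, value 74
- metrics+scheduler: memory 10, power 19, value 70
- recommender+thumbnailer+scheduler: memory 22, power 18, value 62
Best: 83 rps.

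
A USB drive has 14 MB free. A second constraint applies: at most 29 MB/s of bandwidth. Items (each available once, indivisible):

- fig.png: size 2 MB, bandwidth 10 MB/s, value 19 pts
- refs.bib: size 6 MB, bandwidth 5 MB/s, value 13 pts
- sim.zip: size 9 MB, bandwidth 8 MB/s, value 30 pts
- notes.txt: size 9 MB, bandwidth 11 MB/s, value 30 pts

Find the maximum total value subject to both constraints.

49 pts

Feasible sets respecting both limits:
- fig.png+sim.zip: size 11, bandwidth 18, value 49
- fig.png+notes.txt: size 11, bandwidth 21, value 49
- fig.png+refs.bib: size 8, bandwidth 15, value 32
- sim.zip: size 9, bandwidth 8, value 30
Best: 49 pts.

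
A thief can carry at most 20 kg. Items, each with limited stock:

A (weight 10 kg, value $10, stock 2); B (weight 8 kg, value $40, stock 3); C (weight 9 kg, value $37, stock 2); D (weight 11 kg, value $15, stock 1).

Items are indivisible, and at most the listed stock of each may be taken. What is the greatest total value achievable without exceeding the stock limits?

$80

Best selections within weight 20 and stock limits:
- 2×B: weight 16, value 80
- 1×B + 1×C: weight 17, value 77
- 2×C: weight 18, value 74
- 1×B + 1×D: weight 19, value 55
Best: $80.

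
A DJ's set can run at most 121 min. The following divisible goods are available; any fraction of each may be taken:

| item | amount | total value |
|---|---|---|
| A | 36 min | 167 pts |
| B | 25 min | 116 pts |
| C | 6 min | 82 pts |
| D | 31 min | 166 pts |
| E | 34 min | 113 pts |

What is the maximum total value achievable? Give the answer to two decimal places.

607.44

Take in order of value per unit:
- C (82/6 per unit): all 6 → value 82, running total 82.00
- D (166/31 per unit): all 31 → value 166, running total 248.00
- B (116/25 per unit): all 25 → value 116, running total 364.00
- A (167/36 per unit): all 36 → value 167, running total 531.00
- E (113/34 per unit): 23 of 34 → value 23×113/34 = 76.4412, running total 607.44
Total 607.44.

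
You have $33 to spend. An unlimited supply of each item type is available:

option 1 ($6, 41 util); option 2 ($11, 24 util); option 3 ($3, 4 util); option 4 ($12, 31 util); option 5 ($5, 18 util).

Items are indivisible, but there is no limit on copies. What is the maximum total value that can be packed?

Best value-per-unit is option 1 at 41/6; filling with it alone gives 5×41 = 205.
Optimal mix: 5×option 1 + 1×option 3 → cost 33, value 209.

209 util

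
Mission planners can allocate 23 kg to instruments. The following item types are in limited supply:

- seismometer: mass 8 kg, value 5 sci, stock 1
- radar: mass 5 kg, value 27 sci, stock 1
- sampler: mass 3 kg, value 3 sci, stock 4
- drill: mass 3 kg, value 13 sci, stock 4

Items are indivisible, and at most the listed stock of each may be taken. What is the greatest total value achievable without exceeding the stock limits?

Best selections within mass 23 and stock limits:
- 1×radar + 2×sampler + 4×drill: mass 23, value 85
- 1×radar + 1×sampler + 4×drill: mass 20, value 82
- 1×radar + 4×drill: mass 17, value 79
Best: 85 sci.

85 sci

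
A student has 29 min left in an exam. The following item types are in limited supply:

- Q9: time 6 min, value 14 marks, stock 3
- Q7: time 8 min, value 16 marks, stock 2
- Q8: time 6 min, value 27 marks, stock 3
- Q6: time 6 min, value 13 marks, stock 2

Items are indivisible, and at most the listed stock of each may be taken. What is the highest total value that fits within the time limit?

97 marks

Top feasible selections:
- 1×Q7 + 3×Q8: time 26, value 97
- 1×Q9 + 3×Q8: time 24, value 95
Best: 97 marks.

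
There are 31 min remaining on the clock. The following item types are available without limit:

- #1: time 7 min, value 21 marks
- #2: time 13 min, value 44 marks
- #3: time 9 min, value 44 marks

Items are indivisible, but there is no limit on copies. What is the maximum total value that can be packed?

Best value-per-unit is #3 at 44/9; filling with it alone gives 3×44 = 132.
Optimal mix: 1×#2 + 2×#3 → time 31, value 132.

132 marks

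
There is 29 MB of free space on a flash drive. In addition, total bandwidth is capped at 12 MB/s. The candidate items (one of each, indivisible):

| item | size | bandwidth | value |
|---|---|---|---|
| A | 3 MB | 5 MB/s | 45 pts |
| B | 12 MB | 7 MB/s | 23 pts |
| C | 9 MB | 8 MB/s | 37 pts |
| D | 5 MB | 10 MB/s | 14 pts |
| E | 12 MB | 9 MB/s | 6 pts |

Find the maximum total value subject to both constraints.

68 pts

Feasible sets respecting both limits:
- A+B: size 15, bandwidth 12, value 68
- A: size 3, bandwidth 5, value 45
- C: size 9, bandwidth 8, value 37
- B: size 12, bandwidth 7, value 23
Best: 68 pts.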